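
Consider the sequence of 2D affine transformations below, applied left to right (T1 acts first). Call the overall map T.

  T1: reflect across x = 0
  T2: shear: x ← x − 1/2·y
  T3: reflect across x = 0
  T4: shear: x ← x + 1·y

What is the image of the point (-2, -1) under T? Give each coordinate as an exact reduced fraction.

T(p) = (-7/2, -1)

T1 reflect across x = 0: (-2, -1) → (2, -1)
T2 shear: x ← x − 1/2·y: (2, -1) → (5/2, -1)
T3 reflect across x = 0: (5/2, -1) → (-5/2, -1)
T4 shear: x ← x + 1·y: (-5/2, -1) → (-7/2, -1)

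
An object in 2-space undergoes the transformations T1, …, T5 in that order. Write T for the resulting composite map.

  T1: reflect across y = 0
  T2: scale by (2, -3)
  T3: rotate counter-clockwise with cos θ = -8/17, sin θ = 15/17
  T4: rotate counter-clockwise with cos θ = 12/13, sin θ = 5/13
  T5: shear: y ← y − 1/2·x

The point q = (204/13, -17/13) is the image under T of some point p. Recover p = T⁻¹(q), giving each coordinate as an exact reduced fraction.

p = (-4, -5)

T1 = [1 0 0; 0 -1 0; 0 0 1]
T2·T1 = [2 0 0; 0 3 0; 0 0 1]
T3·…·T1 = [-16/17 -45/17 0; 30/17 -24/17 0; 0 0 1]
T4·…·T1 = [-342/221 -420/221 0; 280/221 -513/221 0; 0 0 1]
T5·…·T1 = [-342/221 -420/221 0; 451/221 -303/221 0; 0 0 1]
det M = 6; M⁻¹ = [-101/442 70/221 0; -451/1326 -57/221 0; 0 0 1]
M⁻¹ · (204/13, -17/13)ᵀ = (-4, -5)ᵀ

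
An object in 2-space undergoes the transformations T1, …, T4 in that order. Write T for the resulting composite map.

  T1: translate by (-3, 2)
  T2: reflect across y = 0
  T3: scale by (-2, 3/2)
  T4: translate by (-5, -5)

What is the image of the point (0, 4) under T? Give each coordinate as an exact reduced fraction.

T(p) = (1, -14)

T1 translate by (-3, 2): (0, 4) → (-3, 6)
T2 reflect across y = 0: (-3, 6) → (-3, -6)
T3 scale by (-2, 3/2): (-3, -6) → (6, -9)
T4 translate by (-5, -5): (6, -9) → (1, -14)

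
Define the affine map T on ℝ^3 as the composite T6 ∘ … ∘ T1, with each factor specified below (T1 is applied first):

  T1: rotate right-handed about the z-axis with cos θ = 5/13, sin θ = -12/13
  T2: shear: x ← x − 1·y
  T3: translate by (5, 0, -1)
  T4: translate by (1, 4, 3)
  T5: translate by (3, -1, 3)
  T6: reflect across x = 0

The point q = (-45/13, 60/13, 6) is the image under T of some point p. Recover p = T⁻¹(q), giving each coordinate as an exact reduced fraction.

p = (-3, -3, 1)

T1 = [5/13 12/13 0 0; -12/13 5/13 0 0; 0 0 1 0; 0 0 0 1]
T2·T1 = [17/13 7/13 0 0; -12/13 5/13 0 0; 0 0 1 0; 0 0 0 1]
T3·…·T1 = [17/13 7/13 0 5; -12/13 5/13 0 0; 0 0 1 -1; 0 0 0 1]
T4·…·T1 = [17/13 7/13 0 6; -12/13 5/13 0 4; 0 0 1 2; 0 0 0 1]
T5·…·T1 = [17/13 7/13 0 9; -12/13 5/13 0 3; 0 0 1 5; 0 0 0 1]
T6·…·T1 = [-17/13 -7/13 0 -9; -12/13 5/13 0 3; 0 0 1 5; 0 0 0 1]
det M = -1; M⁻¹ = [-5/13 -7/13 0 -24/13; -12/13 17/13 0 -159/13; 0 0 1 -5; 0 0 0 1]
M⁻¹ · (-45/13, 60/13, 6)ᵀ = (-3, -3, 1)ᵀ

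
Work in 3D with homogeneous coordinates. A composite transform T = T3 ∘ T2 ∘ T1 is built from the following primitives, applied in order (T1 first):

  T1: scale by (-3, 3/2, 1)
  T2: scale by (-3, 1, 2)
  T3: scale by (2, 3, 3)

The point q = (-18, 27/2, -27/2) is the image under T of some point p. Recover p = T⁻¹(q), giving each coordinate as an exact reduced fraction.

p = (-1, 3, -9/4)

T1 = [-3 0 0 0; 0 3/2 0 0; 0 0 1 0; 0 0 0 1]
T2·T1 = [9 0 0 0; 0 3/2 0 0; 0 0 2 0; 0 0 0 1]
T3·…·T1 = [18 0 0 0; 0 9/2 0 0; 0 0 6 0; 0 0 0 1]
det M = 486; M⁻¹ = [1/18 0 0 0; 0 2/9 0 0; 0 0 1/6 0; 0 0 0 1]
M⁻¹ · (-18, 27/2, -27/2)ᵀ = (-1, 3, -9/4)ᵀ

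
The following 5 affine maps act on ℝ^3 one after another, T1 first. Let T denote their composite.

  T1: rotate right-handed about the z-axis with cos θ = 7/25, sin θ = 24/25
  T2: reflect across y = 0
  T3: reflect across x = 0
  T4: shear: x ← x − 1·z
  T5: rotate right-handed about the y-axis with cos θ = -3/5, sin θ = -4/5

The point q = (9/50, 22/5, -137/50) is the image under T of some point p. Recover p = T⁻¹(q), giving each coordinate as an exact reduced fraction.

p = (-4, -2, 3/2)

T1 = [7/25 -24/25 0 0; 24/25 7/25 0 0; 0 0 1 0; 0 0 0 1]
T2·T1 = [7/25 -24/25 0 0; -24/25 -7/25 0 0; 0 0 1 0; 0 0 0 1]
T3·…·T1 = [-7/25 24/25 0 0; -24/25 -7/25 0 0; 0 0 1 0; 0 0 0 1]
T4·…·T1 = [-7/25 24/25 -1 0; -24/25 -7/25 0 0; 0 0 1 0; 0 0 0 1]
T5·…·T1 = [21/125 -72/125 -1/5 0; -24/25 -7/25 0 0; -28/125 96/125 -7/5 0; 0 0 0 1]
det M = 1; M⁻¹ = [49/125 -24/25 -7/125 0; -168/125 -7/25 24/125 0; -4/5 0 -3/5 0; 0 0 0 1]
M⁻¹ · (9/50, 22/5, -137/50)ᵀ = (-4, -2, 3/2)ᵀ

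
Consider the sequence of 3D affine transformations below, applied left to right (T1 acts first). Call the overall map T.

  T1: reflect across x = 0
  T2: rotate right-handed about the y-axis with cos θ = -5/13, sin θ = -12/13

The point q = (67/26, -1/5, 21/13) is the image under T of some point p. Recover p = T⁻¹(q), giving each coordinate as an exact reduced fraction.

p = (-1/2, -1/5, -3)

T1 = [-1 0 0 0; 0 1 0 0; 0 0 1 0; 0 0 0 1]
T2·T1 = [5/13 0 -12/13 0; 0 1 0 0; -12/13 0 -5/13 0; 0 0 0 1]
det M = -1; M⁻¹ = [5/13 0 -12/13 0; 0 1 0 0; -12/13 0 -5/13 0; 0 0 0 1]
M⁻¹ · (67/26, -1/5, 21/13)ᵀ = (-1/2, -1/5, -3)ᵀ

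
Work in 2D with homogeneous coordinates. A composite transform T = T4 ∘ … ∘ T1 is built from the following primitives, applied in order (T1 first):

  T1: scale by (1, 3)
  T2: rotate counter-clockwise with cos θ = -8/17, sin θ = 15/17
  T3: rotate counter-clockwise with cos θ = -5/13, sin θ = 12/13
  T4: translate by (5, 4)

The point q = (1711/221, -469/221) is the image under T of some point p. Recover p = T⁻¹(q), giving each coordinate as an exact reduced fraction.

p = (3, 2)

T1 = [1 0 0; 0 3 0; 0 0 1]
T2·T1 = [-8/17 -45/17 0; 15/17 -24/17 0; 0 0 1]
T3·…·T1 = [-140/221 513/221 0; -171/221 -420/221 0; 0 0 1]
T4·…·T1 = [-140/221 513/221 5; -171/221 -420/221 4; 0 0 1]
det M = 3; M⁻¹ = [-140/221 -171/221 1384/221; 57/221 -140/663 -295/663; 0 0 1]
M⁻¹ · (1711/221, -469/221)ᵀ = (3, 2)ᵀ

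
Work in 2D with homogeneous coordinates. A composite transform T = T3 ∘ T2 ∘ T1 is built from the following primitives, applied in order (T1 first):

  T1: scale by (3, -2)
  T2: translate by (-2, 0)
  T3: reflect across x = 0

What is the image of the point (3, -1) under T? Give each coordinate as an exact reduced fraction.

T(p) = (-7, 2)

T1 scale by (3, -2): (3, -1) → (9, 2)
T2 translate by (-2, 0): (9, 2) → (7, 2)
T3 reflect across x = 0: (7, 2) → (-7, 2)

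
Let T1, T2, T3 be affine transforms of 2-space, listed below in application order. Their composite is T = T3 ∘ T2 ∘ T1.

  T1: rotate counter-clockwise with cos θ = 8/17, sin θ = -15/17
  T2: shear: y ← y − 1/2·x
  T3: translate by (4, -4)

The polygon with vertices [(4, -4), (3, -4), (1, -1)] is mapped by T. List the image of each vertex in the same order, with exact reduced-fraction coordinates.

image vertices: (40/17, -146/17), (32/17, -127/17), (61/17, -175/34)

T1 rotate counter-clockwise with cos θ = 8/17, sin θ = -15/17: (4, -4) → (-28/17, -92/17); (3, -4) → (-36/17, -77/17); (1, -1) → (-7/17, -23/17)
T2 shear: y ← y − 1/2·x: (-28/17, -92/17) → (-28/17, -78/17); (-36/17, -77/17) → (-36/17, -59/17); (-7/17, -23/17) → (-7/17, -39/34)
T3 translate by (4, -4): (-28/17, -78/17) → (40/17, -146/17); (-36/17, -59/17) → (32/17, -127/17); (-7/17, -39/34) → (61/17, -175/34)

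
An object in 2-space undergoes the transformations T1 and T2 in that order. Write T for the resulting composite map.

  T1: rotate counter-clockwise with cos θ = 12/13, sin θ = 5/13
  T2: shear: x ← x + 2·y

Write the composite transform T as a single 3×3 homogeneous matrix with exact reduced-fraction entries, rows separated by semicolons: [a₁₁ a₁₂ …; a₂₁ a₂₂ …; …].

T = [22/13 19/13 0; 5/13 12/13 0; 0 0 1]

T1 = [12/13 -5/13 0; 5/13 12/13 0; 0 0 1]
T2·T1 = [22/13 19/13 0; 5/13 12/13 0; 0 0 1]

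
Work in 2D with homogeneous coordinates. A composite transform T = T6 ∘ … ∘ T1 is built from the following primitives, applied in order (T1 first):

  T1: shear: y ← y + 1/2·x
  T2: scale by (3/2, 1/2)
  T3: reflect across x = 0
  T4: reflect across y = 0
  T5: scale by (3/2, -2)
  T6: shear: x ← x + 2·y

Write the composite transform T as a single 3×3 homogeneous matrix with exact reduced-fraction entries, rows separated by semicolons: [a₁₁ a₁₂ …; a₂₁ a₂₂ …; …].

T = [-5/4 2 0; 1/2 1 0; 0 0 1]

T1 = [1 0 0; 1/2 1 0; 0 0 1]
T2·T1 = [3/2 0 0; 1/4 1/2 0; 0 0 1]
T3·…·T1 = [-3/2 0 0; 1/4 1/2 0; 0 0 1]
T4·…·T1 = [-3/2 0 0; -1/4 -1/2 0; 0 0 1]
T5·…·T1 = [-9/4 0 0; 1/2 1 0; 0 0 1]
T6·…·T1 = [-5/4 2 0; 1/2 1 0; 0 0 1]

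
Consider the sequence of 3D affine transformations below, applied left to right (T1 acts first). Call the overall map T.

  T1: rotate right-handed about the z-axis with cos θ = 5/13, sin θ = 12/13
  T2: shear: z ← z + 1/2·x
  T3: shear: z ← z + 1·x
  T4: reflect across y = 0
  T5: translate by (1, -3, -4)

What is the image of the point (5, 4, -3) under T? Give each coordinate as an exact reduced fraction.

T(p) = (-10/13, -119/13, -251/26)

T1 rotate right-handed about the z-axis with cos θ = 5/13, sin θ = 12/13: (5, 4, -3) → (-23/13, 80/13, -3)
T2 shear: z ← z + 1/2·x: (-23/13, 80/13, -3) → (-23/13, 80/13, -101/26)
T3 shear: z ← z + 1·x: (-23/13, 80/13, -101/26) → (-23/13, 80/13, -147/26)
T4 reflect across y = 0: (-23/13, 80/13, -147/26) → (-23/13, -80/13, -147/26)
T5 translate by (1, -3, -4): (-23/13, -80/13, -147/26) → (-10/13, -119/13, -251/26)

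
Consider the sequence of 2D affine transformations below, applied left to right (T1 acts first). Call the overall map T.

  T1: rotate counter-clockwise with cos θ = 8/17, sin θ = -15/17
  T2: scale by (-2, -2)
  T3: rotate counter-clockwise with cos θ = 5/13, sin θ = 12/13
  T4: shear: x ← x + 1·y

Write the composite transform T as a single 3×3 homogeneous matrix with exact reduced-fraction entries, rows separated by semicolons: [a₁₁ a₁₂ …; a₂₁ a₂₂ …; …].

T = [-482/221 -398/221 0; -42/221 -440/221 0; 0 0 1]

T1 = [8/17 15/17 0; -15/17 8/17 0; 0 0 1]
T2·T1 = [-16/17 -30/17 0; 30/17 -16/17 0; 0 0 1]
T3·…·T1 = [-440/221 42/221 0; -42/221 -440/221 0; 0 0 1]
T4·…·T1 = [-482/221 -398/221 0; -42/221 -440/221 0; 0 0 1]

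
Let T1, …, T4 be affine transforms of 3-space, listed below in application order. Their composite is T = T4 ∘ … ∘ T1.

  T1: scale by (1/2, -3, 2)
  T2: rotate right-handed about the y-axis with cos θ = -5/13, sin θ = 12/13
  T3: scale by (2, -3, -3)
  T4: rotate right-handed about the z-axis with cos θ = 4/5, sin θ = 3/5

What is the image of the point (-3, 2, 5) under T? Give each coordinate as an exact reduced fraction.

T(p) = (318/65, 1701/65, 96/13)

T1 scale by (1/2, -3, 2): (-3, 2, 5) → (-3/2, -6, 10)
T2 rotate right-handed about the y-axis with cos θ = -5/13, sin θ = 12/13: (-3/2, -6, 10) → (255/26, -6, -32/13)
T3 scale by (2, -3, -3): (255/26, -6, -32/13) → (255/13, 18, 96/13)
T4 rotate right-handed about the z-axis with cos θ = 4/5, sin θ = 3/5: (255/13, 18, 96/13) → (318/65, 1701/65, 96/13)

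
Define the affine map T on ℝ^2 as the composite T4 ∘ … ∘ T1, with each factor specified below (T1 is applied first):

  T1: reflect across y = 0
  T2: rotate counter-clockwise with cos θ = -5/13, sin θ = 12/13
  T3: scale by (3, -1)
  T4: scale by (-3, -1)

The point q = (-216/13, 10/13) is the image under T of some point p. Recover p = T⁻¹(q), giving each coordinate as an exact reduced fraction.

T1 = [1 0 0; 0 -1 0; 0 0 1]
T2·T1 = [-5/13 12/13 0; 12/13 5/13 0; 0 0 1]
T3·…·T1 = [-15/13 36/13 0; -12/13 -5/13 0; 0 0 1]
T4·…·T1 = [45/13 -108/13 0; 12/13 5/13 0; 0 0 1]
det M = 9; M⁻¹ = [5/117 12/13 0; -4/39 5/13 0; 0 0 1]
M⁻¹ · (-216/13, 10/13)ᵀ = (0, 2)ᵀ

p = (0, 2)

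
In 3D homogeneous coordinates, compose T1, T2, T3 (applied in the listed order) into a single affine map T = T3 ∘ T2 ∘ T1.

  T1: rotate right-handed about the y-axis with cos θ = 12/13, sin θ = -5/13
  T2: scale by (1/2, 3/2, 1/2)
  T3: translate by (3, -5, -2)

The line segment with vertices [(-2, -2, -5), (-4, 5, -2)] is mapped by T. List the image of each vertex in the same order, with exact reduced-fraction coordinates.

image vertices: (79/26, -8, -61/13), (20/13, 5/2, -48/13)

T1 rotate right-handed about the y-axis with cos θ = 12/13, sin θ = -5/13: (-2, -2, -5) → (1/13, -2, -70/13); (-4, 5, -2) → (-38/13, 5, -44/13)
T2 scale by (1/2, 3/2, 1/2): (1/13, -2, -70/13) → (1/26, -3, -35/13); (-38/13, 5, -44/13) → (-19/13, 15/2, -22/13)
T3 translate by (3, -5, -2): (1/26, -3, -35/13) → (79/26, -8, -61/13); (-19/13, 15/2, -22/13) → (20/13, 5/2, -48/13)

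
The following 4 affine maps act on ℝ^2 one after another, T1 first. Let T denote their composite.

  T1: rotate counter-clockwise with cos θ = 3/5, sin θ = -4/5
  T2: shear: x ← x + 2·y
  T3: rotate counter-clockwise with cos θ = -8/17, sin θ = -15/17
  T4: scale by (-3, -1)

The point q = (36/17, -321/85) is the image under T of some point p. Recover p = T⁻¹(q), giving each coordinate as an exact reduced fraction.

T1 = [3/5 4/5 0; -4/5 3/5 0; 0 0 1]
T2·T1 = [-1 2 0; -4/5 3/5 0; 0 0 1]
T3·…·T1 = [-4/17 -7/17 0; 107/85 -174/85 0; 0 0 1]
T4·…·T1 = [12/17 21/17 0; -107/85 174/85 0; 0 0 1]
det M = 3; M⁻¹ = [58/85 -7/17 0; 107/255 4/17 0; 0 0 1]
M⁻¹ · (36/17, -321/85)ᵀ = (3, 0)ᵀ

p = (3, 0)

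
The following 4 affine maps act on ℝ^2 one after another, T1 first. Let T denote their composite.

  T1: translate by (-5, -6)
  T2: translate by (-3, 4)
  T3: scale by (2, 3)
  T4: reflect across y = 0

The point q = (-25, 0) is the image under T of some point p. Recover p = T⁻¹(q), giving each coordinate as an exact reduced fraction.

T1 = [1 0 -5; 0 1 -6; 0 0 1]
T2·T1 = [1 0 -8; 0 1 -2; 0 0 1]
T3·…·T1 = [2 0 -16; 0 3 -6; 0 0 1]
T4·…·T1 = [2 0 -16; 0 -3 6; 0 0 1]
det M = -6; M⁻¹ = [1/2 0 8; 0 -1/3 2; 0 0 1]
M⁻¹ · (-25, 0)ᵀ = (-9/2, 2)ᵀ

p = (-9/2, 2)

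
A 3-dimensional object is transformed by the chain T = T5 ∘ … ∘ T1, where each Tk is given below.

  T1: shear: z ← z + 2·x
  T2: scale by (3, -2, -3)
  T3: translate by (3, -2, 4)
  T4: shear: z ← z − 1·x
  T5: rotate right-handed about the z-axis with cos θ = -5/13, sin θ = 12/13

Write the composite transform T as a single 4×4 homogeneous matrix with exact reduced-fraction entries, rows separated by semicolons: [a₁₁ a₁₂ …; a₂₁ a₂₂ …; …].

T1 = [1 0 0 0; 0 1 0 0; 2 0 1 0; 0 0 0 1]
T2·T1 = [3 0 0 0; 0 -2 0 0; -6 0 -3 0; 0 0 0 1]
T3·…·T1 = [3 0 0 3; 0 -2 0 -2; -6 0 -3 4; 0 0 0 1]
T4·…·T1 = [3 0 0 3; 0 -2 0 -2; -9 0 -3 1; 0 0 0 1]
T5·…·T1 = [-15/13 24/13 0 9/13; 36/13 10/13 0 46/13; -9 0 -3 1; 0 0 0 1]

T = [-15/13 24/13 0 9/13; 36/13 10/13 0 46/13; -9 0 -3 1; 0 0 0 1]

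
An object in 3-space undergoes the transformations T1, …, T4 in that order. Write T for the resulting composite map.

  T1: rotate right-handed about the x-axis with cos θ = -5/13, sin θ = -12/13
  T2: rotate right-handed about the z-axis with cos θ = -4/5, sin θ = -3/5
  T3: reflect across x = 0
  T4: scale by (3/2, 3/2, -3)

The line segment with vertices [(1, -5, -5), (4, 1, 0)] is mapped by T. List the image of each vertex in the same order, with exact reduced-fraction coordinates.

T1 rotate right-handed about the x-axis with cos θ = -5/13, sin θ = -12/13: (1, -5, -5) → (1, -35/13, 85/13); (4, 1, 0) → (4, -5/13, -12/13)
T2 rotate right-handed about the z-axis with cos θ = -4/5, sin θ = -3/5: (1, -35/13, 85/13) → (-157/65, 101/65, 85/13); (4, -5/13, -12/13) → (-223/65, -136/65, -12/13)
T3 reflect across x = 0: (-157/65, 101/65, 85/13) → (157/65, 101/65, 85/13); (-223/65, -136/65, -12/13) → (223/65, -136/65, -12/13)
T4 scale by (3/2, 3/2, -3): (157/65, 101/65, 85/13) → (471/130, 303/130, -255/13); (223/65, -136/65, -12/13) → (669/130, -204/65, 36/13)

image vertices: (471/130, 303/130, -255/13), (669/130, -204/65, 36/13)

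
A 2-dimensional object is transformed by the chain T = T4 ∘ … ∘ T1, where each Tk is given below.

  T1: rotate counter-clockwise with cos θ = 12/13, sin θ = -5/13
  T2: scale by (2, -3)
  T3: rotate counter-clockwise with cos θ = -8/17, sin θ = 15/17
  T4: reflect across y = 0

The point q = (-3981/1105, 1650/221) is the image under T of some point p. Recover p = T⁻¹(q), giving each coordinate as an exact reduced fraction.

p = (-7/5, -3)

T1 = [12/13 5/13 0; -5/13 12/13 0; 0 0 1]
T2·T1 = [24/13 10/13 0; 15/13 -36/13 0; 0 0 1]
T3·…·T1 = [-417/221 460/221 0; 240/221 438/221 0; 0 0 1]
T4·…·T1 = [-417/221 460/221 0; -240/221 -438/221 0; 0 0 1]
det M = 6; M⁻¹ = [-73/221 -230/663 0; 40/221 -139/442 0; 0 0 1]
M⁻¹ · (-3981/1105, 1650/221)ᵀ = (-7/5, -3)ᵀ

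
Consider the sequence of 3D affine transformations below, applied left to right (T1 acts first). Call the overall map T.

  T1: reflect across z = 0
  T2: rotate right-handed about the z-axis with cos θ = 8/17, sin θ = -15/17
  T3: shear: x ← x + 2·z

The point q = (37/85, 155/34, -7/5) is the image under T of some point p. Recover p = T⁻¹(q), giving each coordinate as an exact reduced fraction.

T1 = [1 0 0 0; 0 1 0 0; 0 0 -1 0; 0 0 0 1]
T2·T1 = [8/17 15/17 0 0; -15/17 8/17 0 0; 0 0 -1 0; 0 0 0 1]
T3·…·T1 = [8/17 15/17 -2 0; -15/17 8/17 0 0; 0 0 -1 0; 0 0 0 1]
det M = -1; M⁻¹ = [8/17 -15/17 -16/17 0; 15/17 8/17 -30/17 0; 0 0 -1 0; 0 0 0 1]
M⁻¹ · (37/85, 155/34, -7/5)ᵀ = (-5/2, 5, 7/5)ᵀ

p = (-5/2, 5, 7/5)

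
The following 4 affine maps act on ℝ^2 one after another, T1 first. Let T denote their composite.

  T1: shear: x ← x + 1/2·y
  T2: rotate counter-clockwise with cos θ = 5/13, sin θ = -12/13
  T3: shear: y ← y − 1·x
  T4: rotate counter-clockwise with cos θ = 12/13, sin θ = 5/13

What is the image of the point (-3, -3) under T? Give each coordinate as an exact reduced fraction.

T(p) = (-183/26, 135/26)

T1 shear: x ← x + 1/2·y: (-3, -3) → (-9/2, -3)
T2 rotate counter-clockwise with cos θ = 5/13, sin θ = -12/13: (-9/2, -3) → (-9/2, 3)
T3 shear: y ← y − 1·x: (-9/2, 3) → (-9/2, 15/2)
T4 rotate counter-clockwise with cos θ = 12/13, sin θ = 5/13: (-9/2, 15/2) → (-183/26, 135/26)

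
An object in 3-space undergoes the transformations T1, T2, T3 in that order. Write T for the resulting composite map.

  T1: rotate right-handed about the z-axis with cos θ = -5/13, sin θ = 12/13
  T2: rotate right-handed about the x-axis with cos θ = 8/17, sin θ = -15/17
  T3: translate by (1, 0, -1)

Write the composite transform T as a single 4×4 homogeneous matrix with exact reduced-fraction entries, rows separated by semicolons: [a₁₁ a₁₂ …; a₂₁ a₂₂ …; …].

T = [-5/13 -12/13 0 1; 96/221 -40/221 15/17 0; -180/221 75/221 8/17 -1; 0 0 0 1]

T1 = [-5/13 -12/13 0 0; 12/13 -5/13 0 0; 0 0 1 0; 0 0 0 1]
T2·T1 = [-5/13 -12/13 0 0; 96/221 -40/221 15/17 0; -180/221 75/221 8/17 0; 0 0 0 1]
T3·…·T1 = [-5/13 -12/13 0 1; 96/221 -40/221 15/17 0; -180/221 75/221 8/17 -1; 0 0 0 1]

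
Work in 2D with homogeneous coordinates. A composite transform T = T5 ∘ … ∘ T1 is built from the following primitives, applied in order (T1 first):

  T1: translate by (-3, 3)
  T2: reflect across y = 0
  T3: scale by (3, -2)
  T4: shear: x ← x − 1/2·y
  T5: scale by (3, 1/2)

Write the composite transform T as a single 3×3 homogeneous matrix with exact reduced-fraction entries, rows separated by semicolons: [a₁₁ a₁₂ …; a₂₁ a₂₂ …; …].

T1 = [1 0 -3; 0 1 3; 0 0 1]
T2·T1 = [1 0 -3; 0 -1 -3; 0 0 1]
T3·…·T1 = [3 0 -9; 0 2 6; 0 0 1]
T4·…·T1 = [3 -1 -12; 0 2 6; 0 0 1]
T5·…·T1 = [9 -3 -36; 0 1 3; 0 0 1]

T = [9 -3 -36; 0 1 3; 0 0 1]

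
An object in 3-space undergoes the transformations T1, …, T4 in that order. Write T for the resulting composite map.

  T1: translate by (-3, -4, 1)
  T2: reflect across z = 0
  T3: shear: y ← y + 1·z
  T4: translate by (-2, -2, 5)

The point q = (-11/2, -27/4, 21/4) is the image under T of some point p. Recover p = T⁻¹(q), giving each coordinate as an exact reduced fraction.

p = (-1/2, -1, -5/4)

T1 = [1 0 0 -3; 0 1 0 -4; 0 0 1 1; 0 0 0 1]
T2·T1 = [1 0 0 -3; 0 1 0 -4; 0 0 -1 -1; 0 0 0 1]
T3·…·T1 = [1 0 0 -3; 0 1 -1 -5; 0 0 -1 -1; 0 0 0 1]
T4·…·T1 = [1 0 0 -5; 0 1 -1 -7; 0 0 -1 4; 0 0 0 1]
det M = -1; M⁻¹ = [1 0 0 5; 0 1 -1 11; 0 0 -1 4; 0 0 0 1]
M⁻¹ · (-11/2, -27/4, 21/4)ᵀ = (-1/2, -1, -5/4)ᵀ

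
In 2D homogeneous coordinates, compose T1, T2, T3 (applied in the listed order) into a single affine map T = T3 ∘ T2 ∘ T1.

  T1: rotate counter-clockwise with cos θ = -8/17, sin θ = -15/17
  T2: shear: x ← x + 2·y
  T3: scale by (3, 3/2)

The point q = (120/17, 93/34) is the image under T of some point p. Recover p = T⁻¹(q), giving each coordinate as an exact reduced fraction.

p = (-1, -2)

T1 = [-8/17 15/17 0; -15/17 -8/17 0; 0 0 1]
T2·T1 = [-38/17 -1/17 0; -15/17 -8/17 0; 0 0 1]
T3·…·T1 = [-114/17 -3/17 0; -45/34 -12/17 0; 0 0 1]
det M = 9/2; M⁻¹ = [-8/51 2/51 0; 5/17 -76/51 0; 0 0 1]
M⁻¹ · (120/17, 93/34)ᵀ = (-1, -2)ᵀ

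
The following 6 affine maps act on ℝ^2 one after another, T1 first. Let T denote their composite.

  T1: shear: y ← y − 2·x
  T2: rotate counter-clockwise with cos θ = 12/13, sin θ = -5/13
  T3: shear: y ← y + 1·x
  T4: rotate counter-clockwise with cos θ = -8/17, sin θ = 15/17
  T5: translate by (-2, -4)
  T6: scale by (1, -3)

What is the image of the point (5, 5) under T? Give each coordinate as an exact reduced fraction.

T(p) = (28/221, -123/221)

T1 shear: y ← y − 2·x: (5, 5) → (5, -5)
T2 rotate counter-clockwise with cos θ = 12/13, sin θ = -5/13: (5, -5) → (35/13, -85/13)
T3 shear: y ← y + 1·x: (35/13, -85/13) → (35/13, -50/13)
T4 rotate counter-clockwise with cos θ = -8/17, sin θ = 15/17: (35/13, -50/13) → (470/221, 925/221)
T5 translate by (-2, -4): (470/221, 925/221) → (28/221, 41/221)
T6 scale by (1, -3): (28/221, 41/221) → (28/221, -123/221)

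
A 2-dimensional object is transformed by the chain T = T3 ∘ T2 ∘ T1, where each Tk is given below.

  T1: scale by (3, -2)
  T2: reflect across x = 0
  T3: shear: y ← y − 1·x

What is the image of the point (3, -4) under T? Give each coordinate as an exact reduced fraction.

T1 scale by (3, -2): (3, -4) → (9, 8)
T2 reflect across x = 0: (9, 8) → (-9, 8)
T3 shear: y ← y − 1·x: (-9, 8) → (-9, 17)

T(p) = (-9, 17)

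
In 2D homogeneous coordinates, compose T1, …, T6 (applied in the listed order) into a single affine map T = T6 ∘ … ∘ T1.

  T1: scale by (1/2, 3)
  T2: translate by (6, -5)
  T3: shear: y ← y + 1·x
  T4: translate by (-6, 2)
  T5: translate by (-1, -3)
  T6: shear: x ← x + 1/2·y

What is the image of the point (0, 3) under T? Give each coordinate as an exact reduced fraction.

T1 scale by (1/2, 3): (0, 3) → (0, 9)
T2 translate by (6, -5): (0, 9) → (6, 4)
T3 shear: y ← y + 1·x: (6, 4) → (6, 10)
T4 translate by (-6, 2): (6, 10) → (0, 12)
T5 translate by (-1, -3): (0, 12) → (-1, 9)
T6 shear: x ← x + 1/2·y: (-1, 9) → (7/2, 9)

T(p) = (7/2, 9)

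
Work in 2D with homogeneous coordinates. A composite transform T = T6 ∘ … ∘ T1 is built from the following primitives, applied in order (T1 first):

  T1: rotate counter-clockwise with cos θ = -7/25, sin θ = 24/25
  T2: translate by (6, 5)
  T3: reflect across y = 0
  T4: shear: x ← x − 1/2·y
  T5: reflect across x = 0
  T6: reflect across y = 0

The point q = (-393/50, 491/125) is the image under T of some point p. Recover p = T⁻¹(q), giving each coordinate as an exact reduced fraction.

p = (-1, 2/5)

T1 = [-7/25 -24/25 0; 24/25 -7/25 0; 0 0 1]
T2·T1 = [-7/25 -24/25 6; 24/25 -7/25 5; 0 0 1]
T3·…·T1 = [-7/25 -24/25 6; -24/25 7/25 -5; 0 0 1]
T4·…·T1 = [1/5 -11/10 17/2; -24/25 7/25 -5; 0 0 1]
T5·…·T1 = [-1/5 11/10 -17/2; -24/25 7/25 -5; 0 0 1]
T6·…·T1 = [-1/5 11/10 -17/2; 24/25 -7/25 5; 0 0 1]
det M = -1; M⁻¹ = [7/25 11/10 -78/25; 24/25 1/5 179/25; 0 0 1]
M⁻¹ · (-393/50, 491/125)ᵀ = (-1, 2/5)ᵀ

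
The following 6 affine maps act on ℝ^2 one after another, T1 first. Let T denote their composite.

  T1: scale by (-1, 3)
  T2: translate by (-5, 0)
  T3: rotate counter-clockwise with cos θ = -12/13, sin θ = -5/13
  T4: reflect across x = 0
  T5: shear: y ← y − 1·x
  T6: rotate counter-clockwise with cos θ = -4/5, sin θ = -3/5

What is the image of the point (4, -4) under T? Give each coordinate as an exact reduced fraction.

T(p) = (903/65, -804/65)

T1 scale by (-1, 3): (4, -4) → (-4, -12)
T2 translate by (-5, 0): (-4, -12) → (-9, -12)
T3 rotate counter-clockwise with cos θ = -12/13, sin θ = -5/13: (-9, -12) → (48/13, 189/13)
T4 reflect across x = 0: (48/13, 189/13) → (-48/13, 189/13)
T5 shear: y ← y − 1·x: (-48/13, 189/13) → (-48/13, 237/13)
T6 rotate counter-clockwise with cos θ = -4/5, sin θ = -3/5: (-48/13, 237/13) → (903/65, -804/65)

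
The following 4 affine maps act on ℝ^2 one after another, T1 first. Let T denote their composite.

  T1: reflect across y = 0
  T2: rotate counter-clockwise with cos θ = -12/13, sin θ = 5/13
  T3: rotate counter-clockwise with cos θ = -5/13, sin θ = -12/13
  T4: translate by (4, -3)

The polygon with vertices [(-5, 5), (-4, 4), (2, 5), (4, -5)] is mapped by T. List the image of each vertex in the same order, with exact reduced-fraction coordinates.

T1 reflect across y = 0: (-5, 5) → (-5, -5); (-4, 4) → (-4, -4); (2, 5) → (2, -5); (4, -5) → (4, 5)
T2 rotate counter-clockwise with cos θ = -12/13, sin θ = 5/13: (-5, -5) → (85/13, 35/13); (-4, -4) → (68/13, 28/13); (2, -5) → (1/13, 70/13); (4, 5) → (-73/13, -40/13)
T3 rotate counter-clockwise with cos θ = -5/13, sin θ = -12/13: (85/13, 35/13) → (-5/169, -1195/169); (68/13, 28/13) → (-4/169, -956/169); (1/13, 70/13) → (835/169, -362/169); (-73/13, -40/13) → (-115/169, 1076/169)
T4 translate by (4, -3): (-5/169, -1195/169) → (671/169, -1702/169); (-4/169, -956/169) → (672/169, -1463/169); (835/169, -362/169) → (1511/169, -869/169); (-115/169, 1076/169) → (561/169, 569/169)

image vertices: (671/169, -1702/169), (672/169, -1463/169), (1511/169, -869/169), (561/169, 569/169)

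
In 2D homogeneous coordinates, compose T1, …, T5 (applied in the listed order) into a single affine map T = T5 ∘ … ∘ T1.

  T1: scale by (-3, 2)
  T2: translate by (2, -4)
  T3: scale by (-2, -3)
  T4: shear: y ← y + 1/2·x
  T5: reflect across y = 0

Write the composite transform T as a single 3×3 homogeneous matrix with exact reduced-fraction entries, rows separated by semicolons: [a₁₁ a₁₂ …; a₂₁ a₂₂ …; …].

T = [6 0 -4; -3 6 -10; 0 0 1]

T1 = [-3 0 0; 0 2 0; 0 0 1]
T2·T1 = [-3 0 2; 0 2 -4; 0 0 1]
T3·…·T1 = [6 0 -4; 0 -6 12; 0 0 1]
T4·…·T1 = [6 0 -4; 3 -6 10; 0 0 1]
T5·…·T1 = [6 0 -4; -3 6 -10; 0 0 1]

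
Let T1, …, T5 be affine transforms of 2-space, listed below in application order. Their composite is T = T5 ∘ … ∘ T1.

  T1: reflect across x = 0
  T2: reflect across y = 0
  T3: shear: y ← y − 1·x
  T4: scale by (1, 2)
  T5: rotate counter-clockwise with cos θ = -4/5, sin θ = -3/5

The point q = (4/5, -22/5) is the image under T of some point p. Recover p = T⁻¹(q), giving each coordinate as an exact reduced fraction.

T1 = [-1 0 0; 0 1 0; 0 0 1]
T2·T1 = [-1 0 0; 0 -1 0; 0 0 1]
T3·…·T1 = [-1 0 0; 1 -1 0; 0 0 1]
T4·…·T1 = [-1 0 0; 2 -2 0; 0 0 1]
T5·…·T1 = [2 -6/5 0; -1 8/5 0; 0 0 1]
det M = 2; M⁻¹ = [4/5 3/5 0; 1/2 1 0; 0 0 1]
M⁻¹ · (4/5, -22/5)ᵀ = (-2, -4)ᵀ

p = (-2, -4)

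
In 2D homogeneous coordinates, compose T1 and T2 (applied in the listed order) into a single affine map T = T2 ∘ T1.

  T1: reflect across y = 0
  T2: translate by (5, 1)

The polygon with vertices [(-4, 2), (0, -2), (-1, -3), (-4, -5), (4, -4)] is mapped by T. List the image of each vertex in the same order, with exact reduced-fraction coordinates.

image vertices: (1, -1), (5, 3), (4, 4), (1, 6), (9, 5)

T1 reflect across y = 0: (-4, 2) → (-4, -2); (0, -2) → (0, 2); (-1, -3) → (-1, 3); (-4, -5) → (-4, 5); (4, -4) → (4, 4)
T2 translate by (5, 1): (-4, -2) → (1, -1); (0, 2) → (5, 3); (-1, 3) → (4, 4); (-4, 5) → (1, 6); (4, 4) → (9, 5)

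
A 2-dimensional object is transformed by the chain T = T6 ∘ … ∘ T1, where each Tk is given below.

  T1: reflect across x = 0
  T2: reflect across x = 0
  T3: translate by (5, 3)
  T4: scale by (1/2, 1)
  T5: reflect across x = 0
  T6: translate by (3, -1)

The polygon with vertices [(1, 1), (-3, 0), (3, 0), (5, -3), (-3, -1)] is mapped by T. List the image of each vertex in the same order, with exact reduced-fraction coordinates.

T1 reflect across x = 0: (1, 1) → (-1, 1); (-3, 0) → (3, 0); (3, 0) → (-3, 0); (5, -3) → (-5, -3); (-3, -1) → (3, -1)
T2 reflect across x = 0: (-1, 1) → (1, 1); (3, 0) → (-3, 0); (-3, 0) → (3, 0); (-5, -3) → (5, -3); (3, -1) → (-3, -1)
T3 translate by (5, 3): (1, 1) → (6, 4); (-3, 0) → (2, 3); (3, 0) → (8, 3); (5, -3) → (10, 0); (-3, -1) → (2, 2)
T4 scale by (1/2, 1): (6, 4) → (3, 4); (2, 3) → (1, 3); (8, 3) → (4, 3); (10, 0) → (5, 0); (2, 2) → (1, 2)
T5 reflect across x = 0: (3, 4) → (-3, 4); (1, 3) → (-1, 3); (4, 3) → (-4, 3); (5, 0) → (-5, 0); (1, 2) → (-1, 2)
T6 translate by (3, -1): (-3, 4) → (0, 3); (-1, 3) → (2, 2); (-4, 3) → (-1, 2); (-5, 0) → (-2, -1); (-1, 2) → (2, 1)

image vertices: (0, 3), (2, 2), (-1, 2), (-2, -1), (2, 1)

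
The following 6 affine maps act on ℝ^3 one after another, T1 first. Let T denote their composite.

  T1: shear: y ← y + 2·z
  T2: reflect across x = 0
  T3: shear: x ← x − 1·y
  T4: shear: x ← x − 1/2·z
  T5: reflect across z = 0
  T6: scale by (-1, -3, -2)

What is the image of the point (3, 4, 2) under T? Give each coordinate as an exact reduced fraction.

T(p) = (12, -24, 4)

T1 shear: y ← y + 2·z: (3, 4, 2) → (3, 8, 2)
T2 reflect across x = 0: (3, 8, 2) → (-3, 8, 2)
T3 shear: x ← x − 1·y: (-3, 8, 2) → (-11, 8, 2)
T4 shear: x ← x − 1/2·z: (-11, 8, 2) → (-12, 8, 2)
T5 reflect across z = 0: (-12, 8, 2) → (-12, 8, -2)
T6 scale by (-1, -3, -2): (-12, 8, -2) → (12, -24, 4)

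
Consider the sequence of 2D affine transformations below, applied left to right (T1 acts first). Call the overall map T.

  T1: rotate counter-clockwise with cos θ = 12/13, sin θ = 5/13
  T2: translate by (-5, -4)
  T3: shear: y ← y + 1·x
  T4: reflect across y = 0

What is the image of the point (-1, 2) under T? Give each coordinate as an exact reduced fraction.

T(p) = (-87/13, 120/13)

T1 rotate counter-clockwise with cos θ = 12/13, sin θ = 5/13: (-1, 2) → (-22/13, 19/13)
T2 translate by (-5, -4): (-22/13, 19/13) → (-87/13, -33/13)
T3 shear: y ← y + 1·x: (-87/13, -33/13) → (-87/13, -120/13)
T4 reflect across y = 0: (-87/13, -120/13) → (-87/13, 120/13)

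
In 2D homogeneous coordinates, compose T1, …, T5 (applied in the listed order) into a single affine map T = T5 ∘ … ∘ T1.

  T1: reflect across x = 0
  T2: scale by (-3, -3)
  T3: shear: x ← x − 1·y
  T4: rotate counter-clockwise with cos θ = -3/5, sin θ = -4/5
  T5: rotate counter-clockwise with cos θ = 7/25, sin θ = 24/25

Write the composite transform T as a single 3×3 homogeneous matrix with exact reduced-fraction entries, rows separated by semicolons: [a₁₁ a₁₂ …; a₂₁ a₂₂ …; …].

T = [9/5 -3/5 0; -12/5 -21/5 0; 0 0 1]

T1 = [-1 0 0; 0 1 0; 0 0 1]
T2·T1 = [3 0 0; 0 -3 0; 0 0 1]
T3·…·T1 = [3 3 0; 0 -3 0; 0 0 1]
T4·…·T1 = [-9/5 -21/5 0; -12/5 -3/5 0; 0 0 1]
T5·…·T1 = [9/5 -3/5 0; -12/5 -21/5 0; 0 0 1]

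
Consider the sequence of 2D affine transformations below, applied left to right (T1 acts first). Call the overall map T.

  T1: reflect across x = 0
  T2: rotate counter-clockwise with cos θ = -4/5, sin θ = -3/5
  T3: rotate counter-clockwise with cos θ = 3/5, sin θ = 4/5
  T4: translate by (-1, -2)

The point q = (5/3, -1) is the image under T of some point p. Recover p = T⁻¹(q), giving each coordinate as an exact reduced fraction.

p = (1, 8/3)

T1 = [-1 0 0; 0 1 0; 0 0 1]
T2·T1 = [4/5 3/5 0; 3/5 -4/5 0; 0 0 1]
T3·…·T1 = [0 1 0; 1 0 0; 0 0 1]
T4·…·T1 = [0 1 -1; 1 0 -2; 0 0 1]
det M = -1; M⁻¹ = [0 1 2; 1 0 1; 0 0 1]
M⁻¹ · (5/3, -1)ᵀ = (1, 8/3)ᵀ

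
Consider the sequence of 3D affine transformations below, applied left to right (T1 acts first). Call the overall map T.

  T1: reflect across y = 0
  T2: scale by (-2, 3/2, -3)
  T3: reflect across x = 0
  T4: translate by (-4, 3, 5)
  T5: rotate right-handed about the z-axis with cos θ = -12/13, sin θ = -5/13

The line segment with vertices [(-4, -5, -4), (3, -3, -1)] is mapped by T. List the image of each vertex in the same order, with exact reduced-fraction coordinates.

T1 reflect across y = 0: (-4, -5, -4) → (-4, 5, -4); (3, -3, -1) → (3, 3, -1)
T2 scale by (-2, 3/2, -3): (-4, 5, -4) → (8, 15/2, 12); (3, 3, -1) → (-6, 9/2, 3)
T3 reflect across x = 0: (8, 15/2, 12) → (-8, 15/2, 12); (-6, 9/2, 3) → (6, 9/2, 3)
T4 translate by (-4, 3, 5): (-8, 15/2, 12) → (-12, 21/2, 17); (6, 9/2, 3) → (2, 15/2, 8)
T5 rotate right-handed about the z-axis with cos θ = -12/13, sin θ = -5/13: (-12, 21/2, 17) → (393/26, -66/13, 17); (2, 15/2, 8) → (27/26, -100/13, 8)

image vertices: (393/26, -66/13, 17), (27/26, -100/13, 8)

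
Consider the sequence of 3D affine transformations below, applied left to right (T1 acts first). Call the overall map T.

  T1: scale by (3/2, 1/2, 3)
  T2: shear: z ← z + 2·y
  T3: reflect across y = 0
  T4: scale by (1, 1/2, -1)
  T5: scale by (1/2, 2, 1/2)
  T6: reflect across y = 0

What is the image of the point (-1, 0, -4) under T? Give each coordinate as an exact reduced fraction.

T1 scale by (3/2, 1/2, 3): (-1, 0, -4) → (-3/2, 0, -12)
T2 shear: z ← z + 2·y: (-3/2, 0, -12) → (-3/2, 0, -12)
T3 reflect across y = 0: (-3/2, 0, -12) → (-3/2, 0, -12)
T4 scale by (1, 1/2, -1): (-3/2, 0, -12) → (-3/2, 0, 12)
T5 scale by (1/2, 2, 1/2): (-3/2, 0, 12) → (-3/4, 0, 6)
T6 reflect across y = 0: (-3/4, 0, 6) → (-3/4, 0, 6)

T(p) = (-3/4, 0, 6)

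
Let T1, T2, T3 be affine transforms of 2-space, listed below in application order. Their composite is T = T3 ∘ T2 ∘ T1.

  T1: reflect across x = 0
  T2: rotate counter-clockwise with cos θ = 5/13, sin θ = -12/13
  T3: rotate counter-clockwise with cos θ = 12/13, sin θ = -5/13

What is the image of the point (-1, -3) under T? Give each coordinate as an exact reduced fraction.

T(p) = (-3, -1)

T1 reflect across x = 0: (-1, -3) → (1, -3)
T2 rotate counter-clockwise with cos θ = 5/13, sin θ = -12/13: (1, -3) → (-31/13, -27/13)
T3 rotate counter-clockwise with cos θ = 12/13, sin θ = -5/13: (-31/13, -27/13) → (-3, -1)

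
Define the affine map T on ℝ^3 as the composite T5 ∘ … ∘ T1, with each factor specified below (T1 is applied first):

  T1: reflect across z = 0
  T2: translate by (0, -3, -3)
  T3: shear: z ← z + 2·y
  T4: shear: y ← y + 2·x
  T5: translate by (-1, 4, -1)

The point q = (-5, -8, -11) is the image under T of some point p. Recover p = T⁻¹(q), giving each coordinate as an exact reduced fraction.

p = (-4, -1, -1)

T1 = [1 0 0 0; 0 1 0 0; 0 0 -1 0; 0 0 0 1]
T2·T1 = [1 0 0 0; 0 1 0 -3; 0 0 -1 -3; 0 0 0 1]
T3·…·T1 = [1 0 0 0; 0 1 0 -3; 0 2 -1 -9; 0 0 0 1]
T4·…·T1 = [1 0 0 0; 2 1 0 -3; 0 2 -1 -9; 0 0 0 1]
T5·…·T1 = [1 0 0 -1; 2 1 0 1; 0 2 -1 -10; 0 0 0 1]
det M = -1; M⁻¹ = [1 0 0 1; -2 1 0 -3; -4 2 -1 -16; 0 0 0 1]
M⁻¹ · (-5, -8, -11)ᵀ = (-4, -1, -1)ᵀ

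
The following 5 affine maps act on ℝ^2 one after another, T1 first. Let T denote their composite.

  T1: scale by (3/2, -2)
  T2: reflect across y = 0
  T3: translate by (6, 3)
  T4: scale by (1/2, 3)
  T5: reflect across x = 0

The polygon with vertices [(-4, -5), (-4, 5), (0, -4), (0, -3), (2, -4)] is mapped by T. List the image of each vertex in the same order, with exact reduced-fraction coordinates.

image vertices: (0, -21), (0, 39), (-3, -15), (-3, -9), (-9/2, -15)

T1 scale by (3/2, -2): (-4, -5) → (-6, 10); (-4, 5) → (-6, -10); (0, -4) → (0, 8); (0, -3) → (0, 6); (2, -4) → (3, 8)
T2 reflect across y = 0: (-6, 10) → (-6, -10); (-6, -10) → (-6, 10); (0, 8) → (0, -8); (0, 6) → (0, -6); (3, 8) → (3, -8)
T3 translate by (6, 3): (-6, -10) → (0, -7); (-6, 10) → (0, 13); (0, -8) → (6, -5); (0, -6) → (6, -3); (3, -8) → (9, -5)
T4 scale by (1/2, 3): (0, -7) → (0, -21); (0, 13) → (0, 39); (6, -5) → (3, -15); (6, -3) → (3, -9); (9, -5) → (9/2, -15)
T5 reflect across x = 0: (0, -21) → (0, -21); (0, 39) → (0, 39); (3, -15) → (-3, -15); (3, -9) → (-3, -9); (9/2, -15) → (-9/2, -15)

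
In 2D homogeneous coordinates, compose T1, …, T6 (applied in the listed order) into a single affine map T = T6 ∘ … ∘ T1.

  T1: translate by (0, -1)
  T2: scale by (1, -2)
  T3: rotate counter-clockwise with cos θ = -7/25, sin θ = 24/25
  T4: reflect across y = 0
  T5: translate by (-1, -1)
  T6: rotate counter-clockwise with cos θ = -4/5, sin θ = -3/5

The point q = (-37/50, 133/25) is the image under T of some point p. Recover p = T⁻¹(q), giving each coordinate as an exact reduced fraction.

T1 = [1 0 0; 0 1 -1; 0 0 1]
T2·T1 = [1 0 0; 0 -2 2; 0 0 1]
T3·…·T1 = [-7/25 48/25 -48/25; 24/25 14/25 -14/25; 0 0 1]
T4·…·T1 = [-7/25 48/25 -48/25; -24/25 -14/25 14/25; 0 0 1]
T5·…·T1 = [-7/25 48/25 -73/25; -24/25 -14/25 -11/25; 0 0 1]
T6·…·T1 = [-44/125 -234/125 259/125; 117/125 -88/125 263/125; 0 0 1]
det M = 2; M⁻¹ = [-44/125 117/125 -31/25; -117/250 -22/125 67/50; 0 0 1]
M⁻¹ · (-37/50, 133/25)ᵀ = (4, 3/4)ᵀ

p = (4, 3/4)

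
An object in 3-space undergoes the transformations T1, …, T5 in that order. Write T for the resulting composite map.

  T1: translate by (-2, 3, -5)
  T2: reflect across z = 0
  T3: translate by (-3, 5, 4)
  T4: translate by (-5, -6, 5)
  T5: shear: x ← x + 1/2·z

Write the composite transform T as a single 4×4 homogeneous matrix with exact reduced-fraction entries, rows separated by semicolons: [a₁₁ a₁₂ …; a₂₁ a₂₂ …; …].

T = [1 0 -1/2 -3; 0 1 0 2; 0 0 -1 14; 0 0 0 1]

T1 = [1 0 0 -2; 0 1 0 3; 0 0 1 -5; 0 0 0 1]
T2·T1 = [1 0 0 -2; 0 1 0 3; 0 0 -1 5; 0 0 0 1]
T3·…·T1 = [1 0 0 -5; 0 1 0 8; 0 0 -1 9; 0 0 0 1]
T4·…·T1 = [1 0 0 -10; 0 1 0 2; 0 0 -1 14; 0 0 0 1]
T5·…·T1 = [1 0 -1/2 -3; 0 1 0 2; 0 0 -1 14; 0 0 0 1]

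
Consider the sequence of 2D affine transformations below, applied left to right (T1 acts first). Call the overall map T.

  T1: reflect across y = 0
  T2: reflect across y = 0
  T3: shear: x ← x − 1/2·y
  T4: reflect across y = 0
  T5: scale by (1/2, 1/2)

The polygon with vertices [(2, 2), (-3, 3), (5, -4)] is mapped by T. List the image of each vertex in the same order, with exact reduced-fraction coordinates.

image vertices: (1/2, -1), (-9/4, -3/2), (7/2, 2)

T1 reflect across y = 0: (2, 2) → (2, -2); (-3, 3) → (-3, -3); (5, -4) → (5, 4)
T2 reflect across y = 0: (2, -2) → (2, 2); (-3, -3) → (-3, 3); (5, 4) → (5, -4)
T3 shear: x ← x − 1/2·y: (2, 2) → (1, 2); (-3, 3) → (-9/2, 3); (5, -4) → (7, -4)
T4 reflect across y = 0: (1, 2) → (1, -2); (-9/2, 3) → (-9/2, -3); (7, -4) → (7, 4)
T5 scale by (1/2, 1/2): (1, -2) → (1/2, -1); (-9/2, -3) → (-9/4, -3/2); (7, 4) → (7/2, 2)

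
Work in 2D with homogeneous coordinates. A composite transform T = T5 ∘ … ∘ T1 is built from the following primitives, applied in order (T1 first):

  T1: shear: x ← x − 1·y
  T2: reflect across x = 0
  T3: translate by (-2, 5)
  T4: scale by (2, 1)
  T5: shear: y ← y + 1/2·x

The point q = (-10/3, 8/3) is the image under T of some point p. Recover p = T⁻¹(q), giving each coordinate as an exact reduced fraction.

p = (-1, -2/3)

T1 = [1 -1 0; 0 1 0; 0 0 1]
T2·T1 = [-1 1 0; 0 1 0; 0 0 1]
T3·…·T1 = [-1 1 -2; 0 1 5; 0 0 1]
T4·…·T1 = [-2 2 -4; 0 1 5; 0 0 1]
T5·…·T1 = [-2 2 -4; -1 2 3; 0 0 1]
det M = -2; M⁻¹ = [-1 1 -7; -1/2 1 -5; 0 0 1]
M⁻¹ · (-10/3, 8/3)ᵀ = (-1, -2/3)ᵀ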